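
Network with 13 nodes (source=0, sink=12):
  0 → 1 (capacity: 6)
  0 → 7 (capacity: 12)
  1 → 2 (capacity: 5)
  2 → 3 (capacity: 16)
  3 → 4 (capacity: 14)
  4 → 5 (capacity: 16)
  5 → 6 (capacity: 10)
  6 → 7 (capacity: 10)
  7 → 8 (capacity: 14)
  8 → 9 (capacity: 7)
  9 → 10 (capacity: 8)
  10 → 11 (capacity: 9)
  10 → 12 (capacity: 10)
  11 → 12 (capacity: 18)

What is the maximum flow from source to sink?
Maximum flow = 7

Max flow: 7

Flow assignment:
  0 → 1: 5/6
  0 → 7: 2/12
  1 → 2: 5/5
  2 → 3: 5/16
  3 → 4: 5/14
  4 → 5: 5/16
  5 → 6: 5/10
  6 → 7: 5/10
  7 → 8: 7/14
  8 → 9: 7/7
  9 → 10: 7/8
  10 → 12: 7/10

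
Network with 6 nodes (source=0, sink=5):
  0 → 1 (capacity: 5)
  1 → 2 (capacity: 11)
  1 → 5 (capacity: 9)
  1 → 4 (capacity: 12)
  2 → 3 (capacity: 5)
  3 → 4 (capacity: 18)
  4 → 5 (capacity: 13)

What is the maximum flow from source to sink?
Maximum flow = 5

Max flow: 5

Flow assignment:
  0 → 1: 5/5
  1 → 5: 5/9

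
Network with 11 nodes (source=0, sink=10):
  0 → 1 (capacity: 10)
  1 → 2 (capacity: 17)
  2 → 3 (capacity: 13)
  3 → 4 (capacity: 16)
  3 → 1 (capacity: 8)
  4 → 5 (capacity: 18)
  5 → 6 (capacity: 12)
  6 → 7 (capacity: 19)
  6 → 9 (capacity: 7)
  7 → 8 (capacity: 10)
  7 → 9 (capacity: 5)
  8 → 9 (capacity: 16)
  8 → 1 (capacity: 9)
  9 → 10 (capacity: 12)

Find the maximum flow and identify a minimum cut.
Max flow = 10, Min cut edges: (0,1)

Maximum flow: 10
Minimum cut: (0,1)
Partition: S = [0], T = [1, 2, 3, 4, 5, 6, 7, 8, 9, 10]

Max-flow min-cut theorem verified: both equal 10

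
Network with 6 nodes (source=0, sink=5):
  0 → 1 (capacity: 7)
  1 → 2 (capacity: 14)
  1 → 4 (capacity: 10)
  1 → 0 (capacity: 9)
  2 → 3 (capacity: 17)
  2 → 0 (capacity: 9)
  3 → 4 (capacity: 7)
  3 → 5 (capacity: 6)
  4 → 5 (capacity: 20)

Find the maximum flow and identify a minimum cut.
Max flow = 7, Min cut edges: (0,1)

Maximum flow: 7
Minimum cut: (0,1)
Partition: S = [0], T = [1, 2, 3, 4, 5]

Max-flow min-cut theorem verified: both equal 7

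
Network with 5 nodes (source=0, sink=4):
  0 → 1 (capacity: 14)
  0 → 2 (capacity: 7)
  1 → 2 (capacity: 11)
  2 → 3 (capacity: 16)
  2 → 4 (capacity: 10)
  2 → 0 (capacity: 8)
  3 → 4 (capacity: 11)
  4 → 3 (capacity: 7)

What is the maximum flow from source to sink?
Maximum flow = 18

Max flow: 18

Flow assignment:
  0 → 1: 11/14
  0 → 2: 7/7
  1 → 2: 11/11
  2 → 3: 8/16
  2 → 4: 10/10
  3 → 4: 8/11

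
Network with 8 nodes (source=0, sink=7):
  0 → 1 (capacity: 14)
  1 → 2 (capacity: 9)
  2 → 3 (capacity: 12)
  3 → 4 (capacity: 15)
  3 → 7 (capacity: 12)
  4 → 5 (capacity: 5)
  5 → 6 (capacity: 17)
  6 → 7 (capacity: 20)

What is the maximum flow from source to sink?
Maximum flow = 9

Max flow: 9

Flow assignment:
  0 → 1: 9/14
  1 → 2: 9/9
  2 → 3: 9/12
  3 → 7: 9/12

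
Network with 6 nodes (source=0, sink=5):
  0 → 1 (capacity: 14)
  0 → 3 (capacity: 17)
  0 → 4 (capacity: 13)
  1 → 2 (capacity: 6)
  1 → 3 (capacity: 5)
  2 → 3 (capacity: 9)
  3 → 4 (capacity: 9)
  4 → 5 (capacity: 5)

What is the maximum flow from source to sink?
Maximum flow = 5

Max flow: 5

Flow assignment:
  0 → 1: 5/14
  1 → 2: 5/6
  2 → 3: 5/9
  3 → 4: 5/9
  4 → 5: 5/5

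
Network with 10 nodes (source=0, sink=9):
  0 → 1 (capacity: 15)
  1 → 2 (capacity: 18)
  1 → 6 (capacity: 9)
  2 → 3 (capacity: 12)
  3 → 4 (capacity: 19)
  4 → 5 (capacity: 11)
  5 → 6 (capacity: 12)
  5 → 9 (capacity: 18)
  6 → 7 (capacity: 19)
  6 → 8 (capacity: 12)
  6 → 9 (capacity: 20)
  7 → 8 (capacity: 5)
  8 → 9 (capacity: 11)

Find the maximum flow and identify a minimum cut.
Max flow = 15, Min cut edges: (0,1)

Maximum flow: 15
Minimum cut: (0,1)
Partition: S = [0], T = [1, 2, 3, 4, 5, 6, 7, 8, 9]

Max-flow min-cut theorem verified: both equal 15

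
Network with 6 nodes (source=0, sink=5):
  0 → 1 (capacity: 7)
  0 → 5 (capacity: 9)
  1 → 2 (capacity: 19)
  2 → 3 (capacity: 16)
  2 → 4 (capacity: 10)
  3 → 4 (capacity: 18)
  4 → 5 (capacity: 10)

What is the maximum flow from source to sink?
Maximum flow = 16

Max flow: 16

Flow assignment:
  0 → 1: 7/7
  0 → 5: 9/9
  1 → 2: 7/19
  2 → 4: 7/10
  4 → 5: 7/10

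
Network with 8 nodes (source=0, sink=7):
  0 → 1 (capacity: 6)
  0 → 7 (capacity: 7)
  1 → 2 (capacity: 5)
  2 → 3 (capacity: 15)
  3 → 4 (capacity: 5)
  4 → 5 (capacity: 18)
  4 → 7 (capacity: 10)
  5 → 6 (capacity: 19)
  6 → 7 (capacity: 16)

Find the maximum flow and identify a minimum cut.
Max flow = 12, Min cut edges: (0,7), (3,4)

Maximum flow: 12
Minimum cut: (0,7), (3,4)
Partition: S = [0, 1, 2, 3], T = [4, 5, 6, 7]

Max-flow min-cut theorem verified: both equal 12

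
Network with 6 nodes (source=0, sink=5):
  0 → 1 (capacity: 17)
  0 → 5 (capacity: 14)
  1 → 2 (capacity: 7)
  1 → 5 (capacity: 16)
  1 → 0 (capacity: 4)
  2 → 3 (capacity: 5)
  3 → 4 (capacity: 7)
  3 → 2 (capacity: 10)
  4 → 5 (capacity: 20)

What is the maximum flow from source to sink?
Maximum flow = 31

Max flow: 31

Flow assignment:
  0 → 1: 17/17
  0 → 5: 14/14
  1 → 2: 1/7
  1 → 5: 16/16
  2 → 3: 1/5
  3 → 4: 1/7
  4 → 5: 1/20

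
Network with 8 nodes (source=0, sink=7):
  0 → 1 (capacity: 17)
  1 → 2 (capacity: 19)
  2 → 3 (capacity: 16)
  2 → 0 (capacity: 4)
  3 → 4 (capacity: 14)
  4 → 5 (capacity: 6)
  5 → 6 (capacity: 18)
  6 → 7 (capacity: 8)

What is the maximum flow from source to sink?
Maximum flow = 6

Max flow: 6

Flow assignment:
  0 → 1: 10/17
  1 → 2: 10/19
  2 → 3: 6/16
  2 → 0: 4/4
  3 → 4: 6/14
  4 → 5: 6/6
  5 → 6: 6/18
  6 → 7: 6/8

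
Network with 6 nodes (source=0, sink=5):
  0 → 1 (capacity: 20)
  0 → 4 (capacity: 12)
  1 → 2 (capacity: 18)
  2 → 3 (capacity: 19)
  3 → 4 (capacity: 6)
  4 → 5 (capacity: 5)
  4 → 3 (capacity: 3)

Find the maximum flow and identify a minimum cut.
Max flow = 5, Min cut edges: (4,5)

Maximum flow: 5
Minimum cut: (4,5)
Partition: S = [0, 1, 2, 3, 4], T = [5]

Max-flow min-cut theorem verified: both equal 5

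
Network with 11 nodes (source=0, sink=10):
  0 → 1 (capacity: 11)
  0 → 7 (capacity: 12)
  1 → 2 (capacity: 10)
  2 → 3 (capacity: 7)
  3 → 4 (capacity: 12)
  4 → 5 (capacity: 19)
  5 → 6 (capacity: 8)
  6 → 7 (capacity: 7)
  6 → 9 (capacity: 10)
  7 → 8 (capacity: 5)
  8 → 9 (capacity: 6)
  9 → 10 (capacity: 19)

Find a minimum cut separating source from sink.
Min cut value = 12, edges: (2,3), (7,8)

Min cut value: 12
Partition: S = [0, 1, 2, 7], T = [3, 4, 5, 6, 8, 9, 10]
Cut edges: (2,3), (7,8)

By max-flow min-cut theorem, max flow = min cut = 12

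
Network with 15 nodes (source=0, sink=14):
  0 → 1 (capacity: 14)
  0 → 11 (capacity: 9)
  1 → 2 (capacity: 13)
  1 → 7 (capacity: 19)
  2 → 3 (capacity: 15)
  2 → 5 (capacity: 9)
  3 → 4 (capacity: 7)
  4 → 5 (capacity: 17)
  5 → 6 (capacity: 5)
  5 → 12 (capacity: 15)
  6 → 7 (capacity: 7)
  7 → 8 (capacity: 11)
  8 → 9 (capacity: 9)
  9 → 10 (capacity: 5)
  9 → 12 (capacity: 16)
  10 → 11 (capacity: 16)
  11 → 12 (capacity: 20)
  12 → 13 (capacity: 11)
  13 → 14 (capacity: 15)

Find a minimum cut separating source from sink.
Min cut value = 11, edges: (12,13)

Min cut value: 11
Partition: S = [0, 1, 2, 3, 4, 5, 6, 7, 8, 9, 10, 11, 12], T = [13, 14]
Cut edges: (12,13)

By max-flow min-cut theorem, max flow = min cut = 11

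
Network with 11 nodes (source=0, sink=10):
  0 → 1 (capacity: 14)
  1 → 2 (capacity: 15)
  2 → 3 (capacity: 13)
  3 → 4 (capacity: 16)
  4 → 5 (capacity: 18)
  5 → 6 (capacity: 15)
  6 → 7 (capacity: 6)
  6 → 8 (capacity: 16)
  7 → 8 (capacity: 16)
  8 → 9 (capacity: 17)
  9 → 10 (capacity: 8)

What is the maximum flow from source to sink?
Maximum flow = 8

Max flow: 8

Flow assignment:
  0 → 1: 8/14
  1 → 2: 8/15
  2 → 3: 8/13
  3 → 4: 8/16
  4 → 5: 8/18
  5 → 6: 8/15
  6 → 8: 8/16
  8 → 9: 8/17
  9 → 10: 8/8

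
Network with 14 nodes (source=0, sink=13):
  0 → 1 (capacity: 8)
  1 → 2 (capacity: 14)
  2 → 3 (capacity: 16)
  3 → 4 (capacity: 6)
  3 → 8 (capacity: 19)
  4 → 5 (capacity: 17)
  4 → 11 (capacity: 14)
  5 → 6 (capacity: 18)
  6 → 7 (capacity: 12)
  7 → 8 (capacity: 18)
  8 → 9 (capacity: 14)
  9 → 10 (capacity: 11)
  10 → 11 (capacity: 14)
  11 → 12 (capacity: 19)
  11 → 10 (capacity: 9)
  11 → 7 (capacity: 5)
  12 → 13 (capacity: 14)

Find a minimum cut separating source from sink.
Min cut value = 8, edges: (0,1)

Min cut value: 8
Partition: S = [0], T = [1, 2, 3, 4, 5, 6, 7, 8, 9, 10, 11, 12, 13]
Cut edges: (0,1)

By max-flow min-cut theorem, max flow = min cut = 8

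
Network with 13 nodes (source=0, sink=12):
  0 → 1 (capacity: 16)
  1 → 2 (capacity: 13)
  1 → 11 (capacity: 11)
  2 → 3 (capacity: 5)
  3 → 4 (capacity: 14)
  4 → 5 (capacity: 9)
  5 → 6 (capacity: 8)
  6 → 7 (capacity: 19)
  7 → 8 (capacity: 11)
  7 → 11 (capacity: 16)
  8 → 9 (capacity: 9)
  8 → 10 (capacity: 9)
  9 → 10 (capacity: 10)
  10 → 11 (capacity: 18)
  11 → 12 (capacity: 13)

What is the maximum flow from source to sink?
Maximum flow = 13

Max flow: 13

Flow assignment:
  0 → 1: 13/16
  1 → 2: 5/13
  1 → 11: 8/11
  2 → 3: 5/5
  3 → 4: 5/14
  4 → 5: 5/9
  5 → 6: 5/8
  6 → 7: 5/19
  7 → 11: 5/16
  11 → 12: 13/13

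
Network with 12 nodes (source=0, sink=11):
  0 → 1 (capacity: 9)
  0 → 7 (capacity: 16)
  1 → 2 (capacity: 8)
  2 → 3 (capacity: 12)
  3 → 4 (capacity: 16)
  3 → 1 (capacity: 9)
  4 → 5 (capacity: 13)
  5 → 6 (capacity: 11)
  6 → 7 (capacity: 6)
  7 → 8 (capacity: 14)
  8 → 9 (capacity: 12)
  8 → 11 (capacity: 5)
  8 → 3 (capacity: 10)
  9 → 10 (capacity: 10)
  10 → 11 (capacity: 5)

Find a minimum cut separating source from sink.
Min cut value = 10, edges: (8,11), (10,11)

Min cut value: 10
Partition: S = [0, 1, 2, 3, 4, 5, 6, 7, 8, 9, 10], T = [11]
Cut edges: (8,11), (10,11)

By max-flow min-cut theorem, max flow = min cut = 10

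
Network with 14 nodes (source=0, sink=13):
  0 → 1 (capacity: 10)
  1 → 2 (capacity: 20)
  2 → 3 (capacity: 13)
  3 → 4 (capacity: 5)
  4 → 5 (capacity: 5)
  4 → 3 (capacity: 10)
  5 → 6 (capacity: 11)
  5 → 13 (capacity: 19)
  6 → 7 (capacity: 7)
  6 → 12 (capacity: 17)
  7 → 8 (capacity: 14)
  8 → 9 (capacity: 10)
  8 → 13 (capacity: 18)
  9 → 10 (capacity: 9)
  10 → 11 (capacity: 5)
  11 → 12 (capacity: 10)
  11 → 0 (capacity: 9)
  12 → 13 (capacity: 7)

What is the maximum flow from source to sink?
Maximum flow = 5

Max flow: 5

Flow assignment:
  0 → 1: 5/10
  1 → 2: 5/20
  2 → 3: 5/13
  3 → 4: 5/5
  4 → 5: 5/5
  5 → 13: 5/19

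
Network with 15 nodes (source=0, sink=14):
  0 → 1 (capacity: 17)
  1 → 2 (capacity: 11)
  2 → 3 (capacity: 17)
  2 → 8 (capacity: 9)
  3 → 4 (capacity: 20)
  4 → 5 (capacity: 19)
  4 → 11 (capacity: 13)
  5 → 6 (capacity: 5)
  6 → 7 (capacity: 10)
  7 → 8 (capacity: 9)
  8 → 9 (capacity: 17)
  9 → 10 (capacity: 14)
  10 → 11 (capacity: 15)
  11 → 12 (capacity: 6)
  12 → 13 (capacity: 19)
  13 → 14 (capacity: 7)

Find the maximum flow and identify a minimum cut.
Max flow = 6, Min cut edges: (11,12)

Maximum flow: 6
Minimum cut: (11,12)
Partition: S = [0, 1, 2, 3, 4, 5, 6, 7, 8, 9, 10, 11], T = [12, 13, 14]

Max-flow min-cut theorem verified: both equal 6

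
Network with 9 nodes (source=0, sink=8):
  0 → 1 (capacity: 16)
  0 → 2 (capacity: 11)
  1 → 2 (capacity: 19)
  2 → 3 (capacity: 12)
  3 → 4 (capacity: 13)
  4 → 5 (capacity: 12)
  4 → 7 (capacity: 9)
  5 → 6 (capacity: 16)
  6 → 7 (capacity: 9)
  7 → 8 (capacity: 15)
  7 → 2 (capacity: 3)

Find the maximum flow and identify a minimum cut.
Max flow = 12, Min cut edges: (2,3)

Maximum flow: 12
Minimum cut: (2,3)
Partition: S = [0, 1, 2], T = [3, 4, 5, 6, 7, 8]

Max-flow min-cut theorem verified: both equal 12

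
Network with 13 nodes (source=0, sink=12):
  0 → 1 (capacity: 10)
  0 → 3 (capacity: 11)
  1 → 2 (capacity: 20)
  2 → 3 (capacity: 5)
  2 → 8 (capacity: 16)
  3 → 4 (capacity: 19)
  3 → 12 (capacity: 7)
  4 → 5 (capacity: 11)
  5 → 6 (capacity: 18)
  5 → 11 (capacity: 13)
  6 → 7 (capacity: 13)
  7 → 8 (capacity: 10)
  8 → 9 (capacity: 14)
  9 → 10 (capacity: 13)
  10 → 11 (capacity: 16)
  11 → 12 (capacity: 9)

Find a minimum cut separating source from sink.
Min cut value = 16, edges: (3,12), (11,12)

Min cut value: 16
Partition: S = [0, 1, 2, 3, 4, 5, 6, 7, 8, 9, 10, 11], T = [12]
Cut edges: (3,12), (11,12)

By max-flow min-cut theorem, max flow = min cut = 16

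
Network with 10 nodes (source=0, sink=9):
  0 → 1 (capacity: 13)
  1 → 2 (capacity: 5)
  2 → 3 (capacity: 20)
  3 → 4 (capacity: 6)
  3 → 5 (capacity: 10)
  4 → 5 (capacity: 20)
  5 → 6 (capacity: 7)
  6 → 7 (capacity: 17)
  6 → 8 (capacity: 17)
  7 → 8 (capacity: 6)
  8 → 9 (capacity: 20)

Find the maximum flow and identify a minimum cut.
Max flow = 5, Min cut edges: (1,2)

Maximum flow: 5
Minimum cut: (1,2)
Partition: S = [0, 1], T = [2, 3, 4, 5, 6, 7, 8, 9]

Max-flow min-cut theorem verified: both equal 5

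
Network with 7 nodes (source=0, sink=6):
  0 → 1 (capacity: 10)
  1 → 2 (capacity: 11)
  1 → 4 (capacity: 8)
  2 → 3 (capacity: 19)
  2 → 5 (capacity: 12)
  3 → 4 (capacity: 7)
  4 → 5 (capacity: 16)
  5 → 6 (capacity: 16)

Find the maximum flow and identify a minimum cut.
Max flow = 10, Min cut edges: (0,1)

Maximum flow: 10
Minimum cut: (0,1)
Partition: S = [0], T = [1, 2, 3, 4, 5, 6]

Max-flow min-cut theorem verified: both equal 10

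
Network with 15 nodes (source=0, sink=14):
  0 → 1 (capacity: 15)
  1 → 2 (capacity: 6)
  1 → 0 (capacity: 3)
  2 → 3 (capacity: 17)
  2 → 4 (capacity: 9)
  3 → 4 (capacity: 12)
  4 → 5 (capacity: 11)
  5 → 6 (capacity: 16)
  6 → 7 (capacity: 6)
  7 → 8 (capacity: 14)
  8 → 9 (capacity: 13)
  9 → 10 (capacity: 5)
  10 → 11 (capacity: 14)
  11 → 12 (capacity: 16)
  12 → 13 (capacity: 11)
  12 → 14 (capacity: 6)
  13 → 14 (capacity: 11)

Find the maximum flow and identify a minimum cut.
Max flow = 5, Min cut edges: (9,10)

Maximum flow: 5
Minimum cut: (9,10)
Partition: S = [0, 1, 2, 3, 4, 5, 6, 7, 8, 9], T = [10, 11, 12, 13, 14]

Max-flow min-cut theorem verified: both equal 5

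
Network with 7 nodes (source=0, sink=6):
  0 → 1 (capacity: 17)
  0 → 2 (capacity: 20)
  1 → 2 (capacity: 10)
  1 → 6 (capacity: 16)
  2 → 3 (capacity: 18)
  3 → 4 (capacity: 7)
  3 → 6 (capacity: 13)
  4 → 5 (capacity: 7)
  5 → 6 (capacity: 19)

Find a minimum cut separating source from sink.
Min cut value = 34, edges: (1,6), (2,3)

Min cut value: 34
Partition: S = [0, 1, 2], T = [3, 4, 5, 6]
Cut edges: (1,6), (2,3)

By max-flow min-cut theorem, max flow = min cut = 34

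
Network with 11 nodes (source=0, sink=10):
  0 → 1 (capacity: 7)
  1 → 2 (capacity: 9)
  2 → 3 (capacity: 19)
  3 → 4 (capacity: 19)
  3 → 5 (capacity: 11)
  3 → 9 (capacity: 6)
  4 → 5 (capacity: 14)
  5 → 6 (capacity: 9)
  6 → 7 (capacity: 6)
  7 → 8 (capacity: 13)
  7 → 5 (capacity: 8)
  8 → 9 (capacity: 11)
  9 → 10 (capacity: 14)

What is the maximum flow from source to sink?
Maximum flow = 7

Max flow: 7

Flow assignment:
  0 → 1: 7/7
  1 → 2: 7/9
  2 → 3: 7/19
  3 → 5: 1/11
  3 → 9: 6/6
  5 → 6: 1/9
  6 → 7: 1/6
  7 → 8: 1/13
  8 → 9: 1/11
  9 → 10: 7/14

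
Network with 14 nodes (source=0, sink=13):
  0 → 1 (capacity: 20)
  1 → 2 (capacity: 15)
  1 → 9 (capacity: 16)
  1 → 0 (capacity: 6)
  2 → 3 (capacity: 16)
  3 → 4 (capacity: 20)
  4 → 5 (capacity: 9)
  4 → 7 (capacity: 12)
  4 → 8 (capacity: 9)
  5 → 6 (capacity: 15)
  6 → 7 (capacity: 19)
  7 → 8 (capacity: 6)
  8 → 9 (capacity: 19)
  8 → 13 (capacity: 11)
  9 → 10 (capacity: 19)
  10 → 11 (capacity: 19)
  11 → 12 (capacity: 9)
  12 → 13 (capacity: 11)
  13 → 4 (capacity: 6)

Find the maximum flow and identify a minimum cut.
Max flow = 20, Min cut edges: (8,13), (11,12)

Maximum flow: 20
Minimum cut: (8,13), (11,12)
Partition: S = [0, 1, 2, 3, 4, 5, 6, 7, 8, 9, 10, 11], T = [12, 13]

Max-flow min-cut theorem verified: both equal 20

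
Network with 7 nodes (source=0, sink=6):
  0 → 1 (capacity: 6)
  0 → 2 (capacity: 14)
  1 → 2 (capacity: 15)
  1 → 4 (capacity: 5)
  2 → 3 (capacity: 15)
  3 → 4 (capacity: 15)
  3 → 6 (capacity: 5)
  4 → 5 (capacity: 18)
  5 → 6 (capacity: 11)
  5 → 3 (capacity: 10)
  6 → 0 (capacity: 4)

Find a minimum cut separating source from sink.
Min cut value = 16, edges: (3,6), (5,6)

Min cut value: 16
Partition: S = [0, 1, 2, 3, 4, 5], T = [6]
Cut edges: (3,6), (5,6)

By max-flow min-cut theorem, max flow = min cut = 16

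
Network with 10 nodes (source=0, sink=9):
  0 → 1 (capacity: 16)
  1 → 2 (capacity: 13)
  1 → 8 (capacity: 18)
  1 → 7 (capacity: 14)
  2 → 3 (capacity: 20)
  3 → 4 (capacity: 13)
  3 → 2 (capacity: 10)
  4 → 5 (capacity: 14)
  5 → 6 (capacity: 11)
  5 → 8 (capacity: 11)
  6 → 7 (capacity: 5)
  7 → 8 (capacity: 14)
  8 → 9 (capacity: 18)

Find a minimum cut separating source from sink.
Min cut value = 16, edges: (0,1)

Min cut value: 16
Partition: S = [0], T = [1, 2, 3, 4, 5, 6, 7, 8, 9]
Cut edges: (0,1)

By max-flow min-cut theorem, max flow = min cut = 16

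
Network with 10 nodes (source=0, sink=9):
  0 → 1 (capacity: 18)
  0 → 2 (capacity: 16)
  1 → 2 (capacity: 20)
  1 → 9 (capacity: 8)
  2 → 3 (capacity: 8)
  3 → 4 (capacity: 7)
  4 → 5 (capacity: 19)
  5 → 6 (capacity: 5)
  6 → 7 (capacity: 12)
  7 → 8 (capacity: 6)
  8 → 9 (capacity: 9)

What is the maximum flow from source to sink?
Maximum flow = 13

Max flow: 13

Flow assignment:
  0 → 1: 8/18
  0 → 2: 5/16
  1 → 9: 8/8
  2 → 3: 5/8
  3 → 4: 5/7
  4 → 5: 5/19
  5 → 6: 5/5
  6 → 7: 5/12
  7 → 8: 5/6
  8 → 9: 5/9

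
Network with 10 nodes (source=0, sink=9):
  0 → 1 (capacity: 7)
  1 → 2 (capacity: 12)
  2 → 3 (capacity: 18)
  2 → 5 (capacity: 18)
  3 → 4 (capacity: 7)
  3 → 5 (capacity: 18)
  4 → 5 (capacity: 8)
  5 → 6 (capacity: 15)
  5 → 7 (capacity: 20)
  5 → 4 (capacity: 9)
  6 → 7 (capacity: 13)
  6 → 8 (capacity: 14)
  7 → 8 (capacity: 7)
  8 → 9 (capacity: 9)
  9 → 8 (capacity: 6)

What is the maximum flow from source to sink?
Maximum flow = 7

Max flow: 7

Flow assignment:
  0 → 1: 7/7
  1 → 2: 7/12
  2 → 5: 7/18
  5 → 6: 7/15
  6 → 8: 7/14
  8 → 9: 7/9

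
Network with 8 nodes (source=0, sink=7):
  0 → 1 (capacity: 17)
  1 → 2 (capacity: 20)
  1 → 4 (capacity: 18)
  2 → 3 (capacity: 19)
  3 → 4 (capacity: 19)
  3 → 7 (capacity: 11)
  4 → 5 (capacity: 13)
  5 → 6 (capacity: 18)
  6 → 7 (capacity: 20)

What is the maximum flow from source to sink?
Maximum flow = 17

Max flow: 17

Flow assignment:
  0 → 1: 17/17
  1 → 2: 11/20
  1 → 4: 6/18
  2 → 3: 11/19
  3 → 7: 11/11
  4 → 5: 6/13
  5 → 6: 6/18
  6 → 7: 6/20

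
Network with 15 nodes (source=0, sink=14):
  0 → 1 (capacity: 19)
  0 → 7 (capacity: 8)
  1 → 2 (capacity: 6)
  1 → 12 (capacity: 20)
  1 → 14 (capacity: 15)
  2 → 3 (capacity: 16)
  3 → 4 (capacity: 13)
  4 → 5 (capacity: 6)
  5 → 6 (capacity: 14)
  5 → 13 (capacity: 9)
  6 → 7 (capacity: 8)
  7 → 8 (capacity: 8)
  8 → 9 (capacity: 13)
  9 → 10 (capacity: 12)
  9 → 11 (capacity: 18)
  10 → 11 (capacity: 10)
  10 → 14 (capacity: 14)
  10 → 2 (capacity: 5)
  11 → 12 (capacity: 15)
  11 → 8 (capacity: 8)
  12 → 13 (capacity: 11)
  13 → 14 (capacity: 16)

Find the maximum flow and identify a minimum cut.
Max flow = 27, Min cut edges: (0,1), (7,8)

Maximum flow: 27
Minimum cut: (0,1), (7,8)
Partition: S = [0, 6, 7], T = [1, 2, 3, 4, 5, 8, 9, 10, 11, 12, 13, 14]

Max-flow min-cut theorem verified: both equal 27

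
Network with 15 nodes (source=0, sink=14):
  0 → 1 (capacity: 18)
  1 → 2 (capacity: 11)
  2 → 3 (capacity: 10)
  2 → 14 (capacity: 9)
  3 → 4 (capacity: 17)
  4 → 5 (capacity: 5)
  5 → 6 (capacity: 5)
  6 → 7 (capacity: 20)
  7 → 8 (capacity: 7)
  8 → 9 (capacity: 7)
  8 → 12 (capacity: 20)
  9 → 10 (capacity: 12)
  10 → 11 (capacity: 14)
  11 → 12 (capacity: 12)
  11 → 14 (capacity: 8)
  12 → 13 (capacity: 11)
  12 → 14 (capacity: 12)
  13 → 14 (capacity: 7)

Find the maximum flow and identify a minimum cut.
Max flow = 11, Min cut edges: (1,2)

Maximum flow: 11
Minimum cut: (1,2)
Partition: S = [0, 1], T = [2, 3, 4, 5, 6, 7, 8, 9, 10, 11, 12, 13, 14]

Max-flow min-cut theorem verified: both equal 11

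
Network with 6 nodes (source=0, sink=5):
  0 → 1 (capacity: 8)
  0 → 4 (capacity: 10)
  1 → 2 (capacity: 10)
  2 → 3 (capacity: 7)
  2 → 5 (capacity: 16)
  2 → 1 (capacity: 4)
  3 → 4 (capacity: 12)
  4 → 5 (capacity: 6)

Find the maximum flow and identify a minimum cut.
Max flow = 14, Min cut edges: (0,1), (4,5)

Maximum flow: 14
Minimum cut: (0,1), (4,5)
Partition: S = [0, 3, 4], T = [1, 2, 5]

Max-flow min-cut theorem verified: both equal 14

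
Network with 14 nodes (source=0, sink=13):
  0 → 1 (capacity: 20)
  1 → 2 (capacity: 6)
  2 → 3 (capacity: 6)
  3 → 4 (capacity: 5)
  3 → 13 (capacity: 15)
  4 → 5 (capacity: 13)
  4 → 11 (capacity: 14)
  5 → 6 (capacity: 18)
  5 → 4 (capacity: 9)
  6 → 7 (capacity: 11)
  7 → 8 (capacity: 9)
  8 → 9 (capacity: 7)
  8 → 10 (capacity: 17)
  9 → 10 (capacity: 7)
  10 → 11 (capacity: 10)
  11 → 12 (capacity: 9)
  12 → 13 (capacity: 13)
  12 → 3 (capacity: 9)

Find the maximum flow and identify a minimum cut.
Max flow = 6, Min cut edges: (2,3)

Maximum flow: 6
Minimum cut: (2,3)
Partition: S = [0, 1, 2], T = [3, 4, 5, 6, 7, 8, 9, 10, 11, 12, 13]

Max-flow min-cut theorem verified: both equal 6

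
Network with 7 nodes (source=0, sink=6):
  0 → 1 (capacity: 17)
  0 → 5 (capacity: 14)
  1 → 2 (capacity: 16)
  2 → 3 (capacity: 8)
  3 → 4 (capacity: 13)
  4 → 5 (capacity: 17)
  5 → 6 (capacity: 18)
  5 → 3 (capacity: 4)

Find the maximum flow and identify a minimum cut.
Max flow = 18, Min cut edges: (5,6)

Maximum flow: 18
Minimum cut: (5,6)
Partition: S = [0, 1, 2, 3, 4, 5], T = [6]

Max-flow min-cut theorem verified: both equal 18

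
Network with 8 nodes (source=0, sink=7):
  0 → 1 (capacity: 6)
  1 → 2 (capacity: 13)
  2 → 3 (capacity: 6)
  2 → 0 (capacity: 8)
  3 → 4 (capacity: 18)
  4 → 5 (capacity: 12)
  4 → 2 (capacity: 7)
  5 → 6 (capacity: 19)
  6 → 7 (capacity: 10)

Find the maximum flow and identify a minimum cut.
Max flow = 6, Min cut edges: (2,3)

Maximum flow: 6
Minimum cut: (2,3)
Partition: S = [0, 1, 2], T = [3, 4, 5, 6, 7]

Max-flow min-cut theorem verified: both equal 6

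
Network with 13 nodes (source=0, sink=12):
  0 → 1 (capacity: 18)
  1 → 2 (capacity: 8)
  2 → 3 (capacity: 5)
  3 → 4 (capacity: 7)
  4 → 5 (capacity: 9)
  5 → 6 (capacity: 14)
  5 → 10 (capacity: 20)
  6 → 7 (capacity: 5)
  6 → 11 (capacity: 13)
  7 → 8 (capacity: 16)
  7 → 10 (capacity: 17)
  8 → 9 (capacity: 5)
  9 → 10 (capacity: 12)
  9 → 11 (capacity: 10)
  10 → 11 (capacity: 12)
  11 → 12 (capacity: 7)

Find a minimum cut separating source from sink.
Min cut value = 5, edges: (2,3)

Min cut value: 5
Partition: S = [0, 1, 2], T = [3, 4, 5, 6, 7, 8, 9, 10, 11, 12]
Cut edges: (2,3)

By max-flow min-cut theorem, max flow = min cut = 5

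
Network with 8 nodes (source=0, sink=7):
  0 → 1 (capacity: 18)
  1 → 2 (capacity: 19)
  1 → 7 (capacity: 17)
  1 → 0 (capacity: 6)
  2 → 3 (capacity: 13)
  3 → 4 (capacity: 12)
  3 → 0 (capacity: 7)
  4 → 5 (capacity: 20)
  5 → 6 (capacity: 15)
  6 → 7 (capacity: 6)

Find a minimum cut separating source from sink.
Min cut value = 18, edges: (0,1)

Min cut value: 18
Partition: S = [0], T = [1, 2, 3, 4, 5, 6, 7]
Cut edges: (0,1)

By max-flow min-cut theorem, max flow = min cut = 18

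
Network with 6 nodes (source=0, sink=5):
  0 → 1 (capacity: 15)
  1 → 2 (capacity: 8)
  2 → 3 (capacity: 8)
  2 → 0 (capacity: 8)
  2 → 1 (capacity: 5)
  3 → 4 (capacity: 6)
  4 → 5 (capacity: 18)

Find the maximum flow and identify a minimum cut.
Max flow = 6, Min cut edges: (3,4)

Maximum flow: 6
Minimum cut: (3,4)
Partition: S = [0, 1, 2, 3], T = [4, 5]

Max-flow min-cut theorem verified: both equal 6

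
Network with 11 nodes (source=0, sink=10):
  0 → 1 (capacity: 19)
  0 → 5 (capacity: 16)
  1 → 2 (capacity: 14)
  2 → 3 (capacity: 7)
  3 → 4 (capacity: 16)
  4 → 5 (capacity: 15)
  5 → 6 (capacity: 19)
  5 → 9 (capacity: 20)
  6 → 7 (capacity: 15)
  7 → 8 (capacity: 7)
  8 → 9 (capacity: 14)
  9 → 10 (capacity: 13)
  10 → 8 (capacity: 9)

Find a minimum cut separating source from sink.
Min cut value = 13, edges: (9,10)

Min cut value: 13
Partition: S = [0, 1, 2, 3, 4, 5, 6, 7, 8, 9], T = [10]
Cut edges: (9,10)

By max-flow min-cut theorem, max flow = min cut = 13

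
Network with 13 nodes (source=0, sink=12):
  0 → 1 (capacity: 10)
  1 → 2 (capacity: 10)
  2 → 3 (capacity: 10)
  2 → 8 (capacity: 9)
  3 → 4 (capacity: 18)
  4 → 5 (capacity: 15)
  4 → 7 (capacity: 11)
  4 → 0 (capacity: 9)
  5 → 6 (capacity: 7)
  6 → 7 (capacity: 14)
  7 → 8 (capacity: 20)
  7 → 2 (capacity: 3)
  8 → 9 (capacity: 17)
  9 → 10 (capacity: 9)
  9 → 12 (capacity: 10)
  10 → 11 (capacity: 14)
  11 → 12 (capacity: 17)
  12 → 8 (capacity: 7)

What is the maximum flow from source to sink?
Maximum flow = 10

Max flow: 10

Flow assignment:
  0 → 1: 10/10
  1 → 2: 10/10
  2 → 3: 1/10
  2 → 8: 9/9
  3 → 4: 1/18
  4 → 7: 1/11
  7 → 8: 1/20
  8 → 9: 10/17
  9 → 12: 10/10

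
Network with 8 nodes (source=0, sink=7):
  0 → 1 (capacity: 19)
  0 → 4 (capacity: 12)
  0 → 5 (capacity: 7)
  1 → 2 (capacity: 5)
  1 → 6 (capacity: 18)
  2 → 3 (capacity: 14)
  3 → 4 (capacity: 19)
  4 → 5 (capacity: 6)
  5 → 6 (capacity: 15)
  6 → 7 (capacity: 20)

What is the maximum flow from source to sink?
Maximum flow = 20

Max flow: 20

Flow assignment:
  0 → 1: 18/19
  0 → 4: 2/12
  1 → 6: 18/18
  4 → 5: 2/6
  5 → 6: 2/15
  6 → 7: 20/20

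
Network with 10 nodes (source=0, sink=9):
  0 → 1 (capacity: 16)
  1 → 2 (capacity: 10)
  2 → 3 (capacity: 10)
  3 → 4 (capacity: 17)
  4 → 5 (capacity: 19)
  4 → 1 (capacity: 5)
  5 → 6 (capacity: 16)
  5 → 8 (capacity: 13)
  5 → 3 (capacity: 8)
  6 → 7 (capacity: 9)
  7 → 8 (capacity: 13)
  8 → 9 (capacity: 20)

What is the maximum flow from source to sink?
Maximum flow = 10

Max flow: 10

Flow assignment:
  0 → 1: 10/16
  1 → 2: 10/10
  2 → 3: 10/10
  3 → 4: 10/17
  4 → 5: 10/19
  5 → 8: 10/13
  8 → 9: 10/20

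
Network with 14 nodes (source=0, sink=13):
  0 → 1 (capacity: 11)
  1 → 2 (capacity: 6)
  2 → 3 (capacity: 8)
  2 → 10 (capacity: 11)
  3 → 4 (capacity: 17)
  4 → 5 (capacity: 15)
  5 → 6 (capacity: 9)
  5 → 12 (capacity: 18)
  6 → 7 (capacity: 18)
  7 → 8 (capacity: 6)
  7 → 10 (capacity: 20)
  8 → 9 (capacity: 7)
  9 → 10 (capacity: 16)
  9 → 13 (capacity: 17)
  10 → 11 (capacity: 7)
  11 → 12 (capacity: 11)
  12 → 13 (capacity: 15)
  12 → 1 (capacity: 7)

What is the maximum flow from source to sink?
Maximum flow = 6

Max flow: 6

Flow assignment:
  0 → 1: 6/11
  1 → 2: 6/6
  2 → 10: 6/11
  10 → 11: 6/7
  11 → 12: 6/11
  12 → 13: 6/15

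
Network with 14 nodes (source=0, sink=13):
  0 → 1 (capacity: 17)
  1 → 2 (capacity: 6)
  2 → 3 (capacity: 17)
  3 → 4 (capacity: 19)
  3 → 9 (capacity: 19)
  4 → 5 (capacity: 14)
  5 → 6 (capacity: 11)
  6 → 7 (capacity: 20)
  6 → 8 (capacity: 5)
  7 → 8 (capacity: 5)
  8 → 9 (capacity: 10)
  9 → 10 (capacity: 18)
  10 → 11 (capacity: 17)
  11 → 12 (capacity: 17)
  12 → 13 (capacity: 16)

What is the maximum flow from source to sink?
Maximum flow = 6

Max flow: 6

Flow assignment:
  0 → 1: 6/17
  1 → 2: 6/6
  2 → 3: 6/17
  3 → 9: 6/19
  9 → 10: 6/18
  10 → 11: 6/17
  11 → 12: 6/17
  12 → 13: 6/16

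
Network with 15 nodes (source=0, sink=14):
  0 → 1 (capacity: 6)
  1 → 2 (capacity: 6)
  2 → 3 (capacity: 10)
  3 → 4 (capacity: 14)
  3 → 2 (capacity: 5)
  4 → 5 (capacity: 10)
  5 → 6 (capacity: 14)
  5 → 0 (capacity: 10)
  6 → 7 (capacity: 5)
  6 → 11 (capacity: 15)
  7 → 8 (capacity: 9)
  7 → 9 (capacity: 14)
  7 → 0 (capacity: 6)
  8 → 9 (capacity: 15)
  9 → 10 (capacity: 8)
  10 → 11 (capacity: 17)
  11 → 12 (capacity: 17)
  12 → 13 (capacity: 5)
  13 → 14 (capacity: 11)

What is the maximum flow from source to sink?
Maximum flow = 5

Max flow: 5

Flow assignment:
  0 → 1: 6/6
  1 → 2: 6/6
  2 → 3: 6/10
  3 → 4: 6/14
  4 → 5: 6/10
  5 → 6: 5/14
  5 → 0: 1/10
  6 → 11: 5/15
  11 → 12: 5/17
  12 → 13: 5/5
  13 → 14: 5/11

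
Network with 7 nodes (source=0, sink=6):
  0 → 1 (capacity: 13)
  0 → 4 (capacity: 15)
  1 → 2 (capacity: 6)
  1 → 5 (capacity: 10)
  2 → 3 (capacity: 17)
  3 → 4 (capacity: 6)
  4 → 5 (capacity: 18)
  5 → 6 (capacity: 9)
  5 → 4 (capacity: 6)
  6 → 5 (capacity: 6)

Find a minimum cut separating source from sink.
Min cut value = 9, edges: (5,6)

Min cut value: 9
Partition: S = [0, 1, 2, 3, 4, 5], T = [6]
Cut edges: (5,6)

By max-flow min-cut theorem, max flow = min cut = 9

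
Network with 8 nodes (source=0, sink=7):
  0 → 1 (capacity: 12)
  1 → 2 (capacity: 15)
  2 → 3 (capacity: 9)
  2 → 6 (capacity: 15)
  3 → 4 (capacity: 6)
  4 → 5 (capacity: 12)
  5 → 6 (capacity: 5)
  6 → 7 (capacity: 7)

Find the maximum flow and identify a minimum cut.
Max flow = 7, Min cut edges: (6,7)

Maximum flow: 7
Minimum cut: (6,7)
Partition: S = [0, 1, 2, 3, 4, 5, 6], T = [7]

Max-flow min-cut theorem verified: both equal 7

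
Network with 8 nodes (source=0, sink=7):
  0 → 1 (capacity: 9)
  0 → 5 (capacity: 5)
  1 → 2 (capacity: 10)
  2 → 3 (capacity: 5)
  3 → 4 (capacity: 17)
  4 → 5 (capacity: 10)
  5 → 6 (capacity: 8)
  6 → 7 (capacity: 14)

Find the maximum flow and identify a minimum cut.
Max flow = 8, Min cut edges: (5,6)

Maximum flow: 8
Minimum cut: (5,6)
Partition: S = [0, 1, 2, 3, 4, 5], T = [6, 7]

Max-flow min-cut theorem verified: both equal 8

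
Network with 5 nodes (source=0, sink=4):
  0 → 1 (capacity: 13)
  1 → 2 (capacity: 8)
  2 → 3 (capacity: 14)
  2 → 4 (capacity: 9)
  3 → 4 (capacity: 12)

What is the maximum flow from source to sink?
Maximum flow = 8

Max flow: 8

Flow assignment:
  0 → 1: 8/13
  1 → 2: 8/8
  2 → 4: 8/9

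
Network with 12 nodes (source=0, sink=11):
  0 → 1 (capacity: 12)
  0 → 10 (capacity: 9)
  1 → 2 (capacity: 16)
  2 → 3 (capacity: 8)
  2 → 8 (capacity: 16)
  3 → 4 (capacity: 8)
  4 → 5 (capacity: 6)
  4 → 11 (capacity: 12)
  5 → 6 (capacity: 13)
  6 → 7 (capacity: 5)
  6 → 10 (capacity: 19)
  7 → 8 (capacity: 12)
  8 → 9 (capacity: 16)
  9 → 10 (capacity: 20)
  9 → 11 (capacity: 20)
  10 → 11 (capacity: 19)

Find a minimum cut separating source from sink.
Min cut value = 21, edges: (0,1), (0,10)

Min cut value: 21
Partition: S = [0], T = [1, 2, 3, 4, 5, 6, 7, 8, 9, 10, 11]
Cut edges: (0,1), (0,10)

By max-flow min-cut theorem, max flow = min cut = 21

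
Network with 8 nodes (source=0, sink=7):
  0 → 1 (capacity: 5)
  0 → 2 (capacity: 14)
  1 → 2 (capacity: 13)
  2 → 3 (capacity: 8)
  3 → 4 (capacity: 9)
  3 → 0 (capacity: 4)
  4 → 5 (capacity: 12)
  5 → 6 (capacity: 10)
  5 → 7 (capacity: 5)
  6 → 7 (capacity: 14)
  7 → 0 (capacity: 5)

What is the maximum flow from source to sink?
Maximum flow = 8

Max flow: 8

Flow assignment:
  0 → 2: 8/14
  2 → 3: 8/8
  3 → 4: 8/9
  4 → 5: 8/12
  5 → 6: 3/10
  5 → 7: 5/5
  6 → 7: 3/14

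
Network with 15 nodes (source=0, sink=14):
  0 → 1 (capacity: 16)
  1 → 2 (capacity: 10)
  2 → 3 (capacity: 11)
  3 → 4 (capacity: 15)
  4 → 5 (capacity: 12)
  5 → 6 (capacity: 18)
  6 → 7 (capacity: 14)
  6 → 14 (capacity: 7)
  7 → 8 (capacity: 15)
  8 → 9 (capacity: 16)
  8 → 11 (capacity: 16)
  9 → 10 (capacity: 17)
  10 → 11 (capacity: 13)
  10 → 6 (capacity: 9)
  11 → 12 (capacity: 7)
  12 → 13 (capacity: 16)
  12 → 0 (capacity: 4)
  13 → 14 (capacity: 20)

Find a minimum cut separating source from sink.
Min cut value = 10, edges: (1,2)

Min cut value: 10
Partition: S = [0, 1], T = [2, 3, 4, 5, 6, 7, 8, 9, 10, 11, 12, 13, 14]
Cut edges: (1,2)

By max-flow min-cut theorem, max flow = min cut = 10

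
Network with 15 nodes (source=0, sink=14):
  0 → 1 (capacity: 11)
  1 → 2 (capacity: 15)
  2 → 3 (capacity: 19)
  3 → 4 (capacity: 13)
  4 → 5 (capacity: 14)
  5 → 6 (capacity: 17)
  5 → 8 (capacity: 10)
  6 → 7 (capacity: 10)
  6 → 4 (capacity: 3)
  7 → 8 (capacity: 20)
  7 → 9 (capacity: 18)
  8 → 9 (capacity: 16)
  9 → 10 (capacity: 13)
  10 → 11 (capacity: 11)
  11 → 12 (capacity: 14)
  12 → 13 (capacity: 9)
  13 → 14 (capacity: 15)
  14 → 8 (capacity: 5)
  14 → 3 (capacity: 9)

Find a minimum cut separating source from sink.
Min cut value = 9, edges: (12,13)

Min cut value: 9
Partition: S = [0, 1, 2, 3, 4, 5, 6, 7, 8, 9, 10, 11, 12], T = [13, 14]
Cut edges: (12,13)

By max-flow min-cut theorem, max flow = min cut = 9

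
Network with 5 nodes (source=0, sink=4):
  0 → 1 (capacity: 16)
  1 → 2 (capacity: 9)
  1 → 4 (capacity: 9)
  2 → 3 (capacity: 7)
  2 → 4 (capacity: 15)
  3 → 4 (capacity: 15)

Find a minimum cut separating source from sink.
Min cut value = 16, edges: (0,1)

Min cut value: 16
Partition: S = [0], T = [1, 2, 3, 4]
Cut edges: (0,1)

By max-flow min-cut theorem, max flow = min cut = 16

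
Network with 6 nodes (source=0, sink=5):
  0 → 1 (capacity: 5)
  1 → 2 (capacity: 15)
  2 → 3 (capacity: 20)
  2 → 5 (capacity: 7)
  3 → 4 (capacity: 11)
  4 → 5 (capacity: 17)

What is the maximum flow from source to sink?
Maximum flow = 5

Max flow: 5

Flow assignment:
  0 → 1: 5/5
  1 → 2: 5/15
  2 → 5: 5/7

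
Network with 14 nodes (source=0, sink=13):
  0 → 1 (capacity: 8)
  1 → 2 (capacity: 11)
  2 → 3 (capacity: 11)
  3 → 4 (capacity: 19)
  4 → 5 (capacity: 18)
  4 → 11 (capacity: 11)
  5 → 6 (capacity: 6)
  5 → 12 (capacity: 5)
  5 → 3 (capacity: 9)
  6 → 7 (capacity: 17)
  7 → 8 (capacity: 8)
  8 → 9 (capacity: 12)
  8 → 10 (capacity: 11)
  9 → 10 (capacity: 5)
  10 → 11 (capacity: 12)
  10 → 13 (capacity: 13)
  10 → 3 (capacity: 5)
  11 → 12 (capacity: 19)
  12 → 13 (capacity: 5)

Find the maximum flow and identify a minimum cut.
Max flow = 8, Min cut edges: (0,1)

Maximum flow: 8
Minimum cut: (0,1)
Partition: S = [0], T = [1, 2, 3, 4, 5, 6, 7, 8, 9, 10, 11, 12, 13]

Max-flow min-cut theorem verified: both equal 8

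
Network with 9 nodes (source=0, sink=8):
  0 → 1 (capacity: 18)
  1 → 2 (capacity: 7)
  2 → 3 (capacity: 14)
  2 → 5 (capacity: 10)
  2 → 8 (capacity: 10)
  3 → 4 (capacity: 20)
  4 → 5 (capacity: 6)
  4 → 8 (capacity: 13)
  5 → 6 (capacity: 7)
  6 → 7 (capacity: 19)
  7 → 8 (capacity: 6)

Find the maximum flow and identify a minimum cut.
Max flow = 7, Min cut edges: (1,2)

Maximum flow: 7
Minimum cut: (1,2)
Partition: S = [0, 1], T = [2, 3, 4, 5, 6, 7, 8]

Max-flow min-cut theorem verified: both equal 7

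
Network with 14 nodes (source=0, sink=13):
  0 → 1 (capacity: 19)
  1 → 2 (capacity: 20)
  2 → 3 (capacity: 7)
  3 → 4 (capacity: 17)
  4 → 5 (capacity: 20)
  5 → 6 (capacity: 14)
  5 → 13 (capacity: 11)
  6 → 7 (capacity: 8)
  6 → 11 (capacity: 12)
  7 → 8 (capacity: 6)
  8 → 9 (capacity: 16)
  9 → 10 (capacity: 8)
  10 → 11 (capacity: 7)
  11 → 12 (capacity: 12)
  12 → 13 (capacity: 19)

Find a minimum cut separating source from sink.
Min cut value = 7, edges: (2,3)

Min cut value: 7
Partition: S = [0, 1, 2], T = [3, 4, 5, 6, 7, 8, 9, 10, 11, 12, 13]
Cut edges: (2,3)

By max-flow min-cut theorem, max flow = min cut = 7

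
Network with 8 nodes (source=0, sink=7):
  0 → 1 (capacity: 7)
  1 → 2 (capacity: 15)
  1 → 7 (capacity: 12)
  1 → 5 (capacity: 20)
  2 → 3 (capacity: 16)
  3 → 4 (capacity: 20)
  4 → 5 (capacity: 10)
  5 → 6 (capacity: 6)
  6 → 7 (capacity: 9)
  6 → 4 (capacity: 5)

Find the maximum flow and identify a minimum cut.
Max flow = 7, Min cut edges: (0,1)

Maximum flow: 7
Minimum cut: (0,1)
Partition: S = [0], T = [1, 2, 3, 4, 5, 6, 7]

Max-flow min-cut theorem verified: both equal 7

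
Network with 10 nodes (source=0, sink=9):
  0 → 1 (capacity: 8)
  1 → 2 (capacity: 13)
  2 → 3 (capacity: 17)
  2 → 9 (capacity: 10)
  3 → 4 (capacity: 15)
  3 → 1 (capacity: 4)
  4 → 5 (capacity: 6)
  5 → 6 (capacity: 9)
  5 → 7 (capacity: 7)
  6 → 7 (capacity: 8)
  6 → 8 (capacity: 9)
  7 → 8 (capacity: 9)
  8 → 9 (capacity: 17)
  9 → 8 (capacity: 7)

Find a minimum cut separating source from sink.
Min cut value = 8, edges: (0,1)

Min cut value: 8
Partition: S = [0], T = [1, 2, 3, 4, 5, 6, 7, 8, 9]
Cut edges: (0,1)

By max-flow min-cut theorem, max flow = min cut = 8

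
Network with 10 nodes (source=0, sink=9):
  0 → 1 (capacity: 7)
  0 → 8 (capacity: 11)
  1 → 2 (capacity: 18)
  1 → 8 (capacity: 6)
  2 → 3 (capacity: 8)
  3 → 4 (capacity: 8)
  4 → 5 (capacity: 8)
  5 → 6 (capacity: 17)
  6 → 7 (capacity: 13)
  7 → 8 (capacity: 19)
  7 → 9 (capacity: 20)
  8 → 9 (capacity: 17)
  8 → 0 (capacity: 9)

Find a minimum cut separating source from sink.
Min cut value = 18, edges: (0,1), (0,8)

Min cut value: 18
Partition: S = [0], T = [1, 2, 3, 4, 5, 6, 7, 8, 9]
Cut edges: (0,1), (0,8)

By max-flow min-cut theorem, max flow = min cut = 18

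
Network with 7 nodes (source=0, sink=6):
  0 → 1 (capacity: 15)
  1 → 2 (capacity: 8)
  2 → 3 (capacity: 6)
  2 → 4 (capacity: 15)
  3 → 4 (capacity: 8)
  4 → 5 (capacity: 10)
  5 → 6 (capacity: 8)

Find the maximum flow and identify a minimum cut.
Max flow = 8, Min cut edges: (5,6)

Maximum flow: 8
Minimum cut: (5,6)
Partition: S = [0, 1, 2, 3, 4, 5], T = [6]

Max-flow min-cut theorem verified: both equal 8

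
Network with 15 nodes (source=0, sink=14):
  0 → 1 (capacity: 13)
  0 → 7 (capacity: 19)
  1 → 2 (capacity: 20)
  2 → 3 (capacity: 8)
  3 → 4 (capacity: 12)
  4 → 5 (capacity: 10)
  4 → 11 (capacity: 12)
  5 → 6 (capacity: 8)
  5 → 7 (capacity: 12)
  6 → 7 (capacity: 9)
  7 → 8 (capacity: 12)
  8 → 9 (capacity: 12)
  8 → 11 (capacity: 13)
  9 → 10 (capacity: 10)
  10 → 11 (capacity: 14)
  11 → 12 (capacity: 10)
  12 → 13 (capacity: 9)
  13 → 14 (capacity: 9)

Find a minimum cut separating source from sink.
Min cut value = 9, edges: (13,14)

Min cut value: 9
Partition: S = [0, 1, 2, 3, 4, 5, 6, 7, 8, 9, 10, 11, 12, 13], T = [14]
Cut edges: (13,14)

By max-flow min-cut theorem, max flow = min cut = 9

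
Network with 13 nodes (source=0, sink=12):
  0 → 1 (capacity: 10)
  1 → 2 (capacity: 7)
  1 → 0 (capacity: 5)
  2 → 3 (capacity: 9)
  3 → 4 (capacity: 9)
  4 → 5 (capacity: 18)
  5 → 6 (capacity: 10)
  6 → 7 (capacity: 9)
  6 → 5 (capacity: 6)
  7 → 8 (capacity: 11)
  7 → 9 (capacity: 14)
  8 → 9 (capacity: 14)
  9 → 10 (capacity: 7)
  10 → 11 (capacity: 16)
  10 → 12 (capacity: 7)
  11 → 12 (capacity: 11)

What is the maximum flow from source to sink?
Maximum flow = 7

Max flow: 7

Flow assignment:
  0 → 1: 7/10
  1 → 2: 7/7
  2 → 3: 7/9
  3 → 4: 7/9
  4 → 5: 7/18
  5 → 6: 7/10
  6 → 7: 7/9
  7 → 9: 7/14
  9 → 10: 7/7
  10 → 12: 7/7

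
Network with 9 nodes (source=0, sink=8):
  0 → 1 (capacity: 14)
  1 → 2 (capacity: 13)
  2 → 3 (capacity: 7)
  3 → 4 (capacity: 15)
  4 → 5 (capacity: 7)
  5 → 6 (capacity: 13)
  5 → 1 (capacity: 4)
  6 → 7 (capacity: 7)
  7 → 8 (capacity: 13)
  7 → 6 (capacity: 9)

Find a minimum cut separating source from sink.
Min cut value = 7, edges: (6,7)

Min cut value: 7
Partition: S = [0, 1, 2, 3, 4, 5, 6], T = [7, 8]
Cut edges: (6,7)

By max-flow min-cut theorem, max flow = min cut = 7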